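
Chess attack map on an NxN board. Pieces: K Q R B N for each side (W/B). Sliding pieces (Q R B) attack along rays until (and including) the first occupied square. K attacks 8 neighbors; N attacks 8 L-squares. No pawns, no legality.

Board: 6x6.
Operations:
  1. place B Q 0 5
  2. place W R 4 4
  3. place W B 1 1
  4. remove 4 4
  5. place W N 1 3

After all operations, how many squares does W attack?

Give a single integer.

Answer: 13

Derivation:
Op 1: place BQ@(0,5)
Op 2: place WR@(4,4)
Op 3: place WB@(1,1)
Op 4: remove (4,4)
Op 5: place WN@(1,3)
Per-piece attacks for W:
  WB@(1,1): attacks (2,2) (3,3) (4,4) (5,5) (2,0) (0,2) (0,0)
  WN@(1,3): attacks (2,5) (3,4) (0,5) (2,1) (3,2) (0,1)
Union (13 distinct): (0,0) (0,1) (0,2) (0,5) (2,0) (2,1) (2,2) (2,5) (3,2) (3,3) (3,4) (4,4) (5,5)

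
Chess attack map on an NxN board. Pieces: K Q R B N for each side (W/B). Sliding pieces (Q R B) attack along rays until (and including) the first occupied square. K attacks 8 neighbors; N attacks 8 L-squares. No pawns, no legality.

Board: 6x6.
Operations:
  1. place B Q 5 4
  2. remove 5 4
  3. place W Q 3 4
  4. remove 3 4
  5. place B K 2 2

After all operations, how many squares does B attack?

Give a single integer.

Op 1: place BQ@(5,4)
Op 2: remove (5,4)
Op 3: place WQ@(3,4)
Op 4: remove (3,4)
Op 5: place BK@(2,2)
Per-piece attacks for B:
  BK@(2,2): attacks (2,3) (2,1) (3,2) (1,2) (3,3) (3,1) (1,3) (1,1)
Union (8 distinct): (1,1) (1,2) (1,3) (2,1) (2,3) (3,1) (3,2) (3,3)

Answer: 8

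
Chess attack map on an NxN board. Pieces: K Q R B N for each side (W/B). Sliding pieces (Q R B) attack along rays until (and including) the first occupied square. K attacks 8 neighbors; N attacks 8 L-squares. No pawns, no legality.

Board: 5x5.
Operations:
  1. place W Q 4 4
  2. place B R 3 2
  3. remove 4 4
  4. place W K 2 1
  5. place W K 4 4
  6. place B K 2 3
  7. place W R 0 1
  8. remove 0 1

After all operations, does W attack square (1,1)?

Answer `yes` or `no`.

Answer: yes

Derivation:
Op 1: place WQ@(4,4)
Op 2: place BR@(3,2)
Op 3: remove (4,4)
Op 4: place WK@(2,1)
Op 5: place WK@(4,4)
Op 6: place BK@(2,3)
Op 7: place WR@(0,1)
Op 8: remove (0,1)
Per-piece attacks for W:
  WK@(2,1): attacks (2,2) (2,0) (3,1) (1,1) (3,2) (3,0) (1,2) (1,0)
  WK@(4,4): attacks (4,3) (3,4) (3,3)
W attacks (1,1): yes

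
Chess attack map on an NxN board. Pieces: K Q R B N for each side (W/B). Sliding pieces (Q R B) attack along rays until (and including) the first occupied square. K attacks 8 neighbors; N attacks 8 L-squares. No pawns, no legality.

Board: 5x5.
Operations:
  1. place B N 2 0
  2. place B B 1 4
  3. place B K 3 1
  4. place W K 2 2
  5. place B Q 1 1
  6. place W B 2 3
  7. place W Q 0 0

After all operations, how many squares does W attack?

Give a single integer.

Op 1: place BN@(2,0)
Op 2: place BB@(1,4)
Op 3: place BK@(3,1)
Op 4: place WK@(2,2)
Op 5: place BQ@(1,1)
Op 6: place WB@(2,3)
Op 7: place WQ@(0,0)
Per-piece attacks for W:
  WQ@(0,0): attacks (0,1) (0,2) (0,3) (0,4) (1,0) (2,0) (1,1) [ray(1,0) blocked at (2,0); ray(1,1) blocked at (1,1)]
  WK@(2,2): attacks (2,3) (2,1) (3,2) (1,2) (3,3) (3,1) (1,3) (1,1)
  WB@(2,3): attacks (3,4) (3,2) (4,1) (1,4) (1,2) (0,1) [ray(-1,1) blocked at (1,4)]
Union (17 distinct): (0,1) (0,2) (0,3) (0,4) (1,0) (1,1) (1,2) (1,3) (1,4) (2,0) (2,1) (2,3) (3,1) (3,2) (3,3) (3,4) (4,1)

Answer: 17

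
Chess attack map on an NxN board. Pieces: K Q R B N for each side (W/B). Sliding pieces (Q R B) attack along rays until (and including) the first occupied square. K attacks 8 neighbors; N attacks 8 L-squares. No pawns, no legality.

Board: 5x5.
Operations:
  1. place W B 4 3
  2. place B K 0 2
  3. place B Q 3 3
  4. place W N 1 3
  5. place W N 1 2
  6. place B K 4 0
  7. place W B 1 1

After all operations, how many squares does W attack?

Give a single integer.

Op 1: place WB@(4,3)
Op 2: place BK@(0,2)
Op 3: place BQ@(3,3)
Op 4: place WN@(1,3)
Op 5: place WN@(1,2)
Op 6: place BK@(4,0)
Op 7: place WB@(1,1)
Per-piece attacks for W:
  WB@(1,1): attacks (2,2) (3,3) (2,0) (0,2) (0,0) [ray(1,1) blocked at (3,3); ray(-1,1) blocked at (0,2)]
  WN@(1,2): attacks (2,4) (3,3) (0,4) (2,0) (3,1) (0,0)
  WN@(1,3): attacks (3,4) (2,1) (3,2) (0,1)
  WB@(4,3): attacks (3,4) (3,2) (2,1) (1,0)
Union (13 distinct): (0,0) (0,1) (0,2) (0,4) (1,0) (2,0) (2,1) (2,2) (2,4) (3,1) (3,2) (3,3) (3,4)

Answer: 13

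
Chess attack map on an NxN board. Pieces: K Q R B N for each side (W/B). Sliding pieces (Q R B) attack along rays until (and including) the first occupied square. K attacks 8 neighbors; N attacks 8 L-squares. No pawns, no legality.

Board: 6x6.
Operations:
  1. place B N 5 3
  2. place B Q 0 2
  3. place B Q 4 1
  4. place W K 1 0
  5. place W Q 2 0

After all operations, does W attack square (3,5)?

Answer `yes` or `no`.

Answer: no

Derivation:
Op 1: place BN@(5,3)
Op 2: place BQ@(0,2)
Op 3: place BQ@(4,1)
Op 4: place WK@(1,0)
Op 5: place WQ@(2,0)
Per-piece attacks for W:
  WK@(1,0): attacks (1,1) (2,0) (0,0) (2,1) (0,1)
  WQ@(2,0): attacks (2,1) (2,2) (2,3) (2,4) (2,5) (3,0) (4,0) (5,0) (1,0) (3,1) (4,2) (5,3) (1,1) (0,2) [ray(-1,0) blocked at (1,0); ray(1,1) blocked at (5,3); ray(-1,1) blocked at (0,2)]
W attacks (3,5): no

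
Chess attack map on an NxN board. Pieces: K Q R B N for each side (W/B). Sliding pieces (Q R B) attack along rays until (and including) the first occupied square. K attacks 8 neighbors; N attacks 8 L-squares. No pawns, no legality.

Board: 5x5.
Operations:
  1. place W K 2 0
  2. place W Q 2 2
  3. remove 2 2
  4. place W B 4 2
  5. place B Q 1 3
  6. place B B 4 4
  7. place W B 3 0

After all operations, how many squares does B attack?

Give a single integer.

Op 1: place WK@(2,0)
Op 2: place WQ@(2,2)
Op 3: remove (2,2)
Op 4: place WB@(4,2)
Op 5: place BQ@(1,3)
Op 6: place BB@(4,4)
Op 7: place WB@(3,0)
Per-piece attacks for B:
  BQ@(1,3): attacks (1,4) (1,2) (1,1) (1,0) (2,3) (3,3) (4,3) (0,3) (2,4) (2,2) (3,1) (4,0) (0,4) (0,2)
  BB@(4,4): attacks (3,3) (2,2) (1,1) (0,0)
Union (15 distinct): (0,0) (0,2) (0,3) (0,4) (1,0) (1,1) (1,2) (1,4) (2,2) (2,3) (2,4) (3,1) (3,3) (4,0) (4,3)

Answer: 15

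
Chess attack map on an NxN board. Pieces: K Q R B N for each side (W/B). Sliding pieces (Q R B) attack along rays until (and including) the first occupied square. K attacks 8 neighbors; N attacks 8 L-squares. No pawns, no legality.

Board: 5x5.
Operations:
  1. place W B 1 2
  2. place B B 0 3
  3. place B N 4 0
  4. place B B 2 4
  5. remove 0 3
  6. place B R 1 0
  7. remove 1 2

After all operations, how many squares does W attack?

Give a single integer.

Answer: 0

Derivation:
Op 1: place WB@(1,2)
Op 2: place BB@(0,3)
Op 3: place BN@(4,0)
Op 4: place BB@(2,4)
Op 5: remove (0,3)
Op 6: place BR@(1,0)
Op 7: remove (1,2)
Per-piece attacks for W:
Union (0 distinct): (none)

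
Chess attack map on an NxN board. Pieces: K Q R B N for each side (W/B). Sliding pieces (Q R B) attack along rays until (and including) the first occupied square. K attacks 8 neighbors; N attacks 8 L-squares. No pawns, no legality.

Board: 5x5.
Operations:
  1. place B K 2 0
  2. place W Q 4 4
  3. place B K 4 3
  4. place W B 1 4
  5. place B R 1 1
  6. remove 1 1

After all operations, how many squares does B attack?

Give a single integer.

Op 1: place BK@(2,0)
Op 2: place WQ@(4,4)
Op 3: place BK@(4,3)
Op 4: place WB@(1,4)
Op 5: place BR@(1,1)
Op 6: remove (1,1)
Per-piece attacks for B:
  BK@(2,0): attacks (2,1) (3,0) (1,0) (3,1) (1,1)
  BK@(4,3): attacks (4,4) (4,2) (3,3) (3,4) (3,2)
Union (10 distinct): (1,0) (1,1) (2,1) (3,0) (3,1) (3,2) (3,3) (3,4) (4,2) (4,4)

Answer: 10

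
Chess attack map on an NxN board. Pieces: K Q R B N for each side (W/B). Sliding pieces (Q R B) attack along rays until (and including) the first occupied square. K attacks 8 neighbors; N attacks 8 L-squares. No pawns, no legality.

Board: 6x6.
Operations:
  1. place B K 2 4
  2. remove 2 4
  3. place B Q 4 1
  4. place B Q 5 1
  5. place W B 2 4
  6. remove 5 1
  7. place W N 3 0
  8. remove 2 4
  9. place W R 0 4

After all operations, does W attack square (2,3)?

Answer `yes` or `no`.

Answer: no

Derivation:
Op 1: place BK@(2,4)
Op 2: remove (2,4)
Op 3: place BQ@(4,1)
Op 4: place BQ@(5,1)
Op 5: place WB@(2,4)
Op 6: remove (5,1)
Op 7: place WN@(3,0)
Op 8: remove (2,4)
Op 9: place WR@(0,4)
Per-piece attacks for W:
  WR@(0,4): attacks (0,5) (0,3) (0,2) (0,1) (0,0) (1,4) (2,4) (3,4) (4,4) (5,4)
  WN@(3,0): attacks (4,2) (5,1) (2,2) (1,1)
W attacks (2,3): no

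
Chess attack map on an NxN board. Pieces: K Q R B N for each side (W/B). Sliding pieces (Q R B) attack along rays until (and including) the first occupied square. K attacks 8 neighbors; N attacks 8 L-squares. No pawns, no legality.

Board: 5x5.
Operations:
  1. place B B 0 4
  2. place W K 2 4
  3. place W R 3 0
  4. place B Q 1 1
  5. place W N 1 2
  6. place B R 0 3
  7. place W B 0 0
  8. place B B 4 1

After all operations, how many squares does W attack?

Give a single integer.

Answer: 14

Derivation:
Op 1: place BB@(0,4)
Op 2: place WK@(2,4)
Op 3: place WR@(3,0)
Op 4: place BQ@(1,1)
Op 5: place WN@(1,2)
Op 6: place BR@(0,3)
Op 7: place WB@(0,0)
Op 8: place BB@(4,1)
Per-piece attacks for W:
  WB@(0,0): attacks (1,1) [ray(1,1) blocked at (1,1)]
  WN@(1,2): attacks (2,4) (3,3) (0,4) (2,0) (3,1) (0,0)
  WK@(2,4): attacks (2,3) (3,4) (1,4) (3,3) (1,3)
  WR@(3,0): attacks (3,1) (3,2) (3,3) (3,4) (4,0) (2,0) (1,0) (0,0) [ray(-1,0) blocked at (0,0)]
Union (14 distinct): (0,0) (0,4) (1,0) (1,1) (1,3) (1,4) (2,0) (2,3) (2,4) (3,1) (3,2) (3,3) (3,4) (4,0)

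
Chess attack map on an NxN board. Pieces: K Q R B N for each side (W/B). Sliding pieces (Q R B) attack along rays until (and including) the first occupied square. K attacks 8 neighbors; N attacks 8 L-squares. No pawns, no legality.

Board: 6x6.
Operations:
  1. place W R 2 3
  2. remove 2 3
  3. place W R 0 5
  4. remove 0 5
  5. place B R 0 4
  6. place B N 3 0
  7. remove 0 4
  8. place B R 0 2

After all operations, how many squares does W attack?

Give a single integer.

Answer: 0

Derivation:
Op 1: place WR@(2,3)
Op 2: remove (2,3)
Op 3: place WR@(0,5)
Op 4: remove (0,5)
Op 5: place BR@(0,4)
Op 6: place BN@(3,0)
Op 7: remove (0,4)
Op 8: place BR@(0,2)
Per-piece attacks for W:
Union (0 distinct): (none)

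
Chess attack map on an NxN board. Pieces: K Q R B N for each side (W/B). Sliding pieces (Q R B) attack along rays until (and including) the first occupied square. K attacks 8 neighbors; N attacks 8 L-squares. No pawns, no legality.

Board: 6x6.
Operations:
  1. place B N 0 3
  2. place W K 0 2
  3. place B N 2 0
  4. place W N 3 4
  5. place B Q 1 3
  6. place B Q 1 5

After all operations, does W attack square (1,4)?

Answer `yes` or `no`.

Answer: no

Derivation:
Op 1: place BN@(0,3)
Op 2: place WK@(0,2)
Op 3: place BN@(2,0)
Op 4: place WN@(3,4)
Op 5: place BQ@(1,3)
Op 6: place BQ@(1,5)
Per-piece attacks for W:
  WK@(0,2): attacks (0,3) (0,1) (1,2) (1,3) (1,1)
  WN@(3,4): attacks (5,5) (1,5) (4,2) (5,3) (2,2) (1,3)
W attacks (1,4): no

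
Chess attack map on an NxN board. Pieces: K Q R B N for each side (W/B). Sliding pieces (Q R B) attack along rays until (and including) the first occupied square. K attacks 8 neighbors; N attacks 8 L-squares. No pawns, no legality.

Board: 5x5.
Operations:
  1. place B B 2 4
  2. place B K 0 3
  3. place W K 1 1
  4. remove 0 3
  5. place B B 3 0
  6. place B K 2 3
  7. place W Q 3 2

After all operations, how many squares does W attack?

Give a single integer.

Op 1: place BB@(2,4)
Op 2: place BK@(0,3)
Op 3: place WK@(1,1)
Op 4: remove (0,3)
Op 5: place BB@(3,0)
Op 6: place BK@(2,3)
Op 7: place WQ@(3,2)
Per-piece attacks for W:
  WK@(1,1): attacks (1,2) (1,0) (2,1) (0,1) (2,2) (2,0) (0,2) (0,0)
  WQ@(3,2): attacks (3,3) (3,4) (3,1) (3,0) (4,2) (2,2) (1,2) (0,2) (4,3) (4,1) (2,3) (2,1) (1,0) [ray(0,-1) blocked at (3,0); ray(-1,1) blocked at (2,3)]
Union (16 distinct): (0,0) (0,1) (0,2) (1,0) (1,2) (2,0) (2,1) (2,2) (2,3) (3,0) (3,1) (3,3) (3,4) (4,1) (4,2) (4,3)

Answer: 16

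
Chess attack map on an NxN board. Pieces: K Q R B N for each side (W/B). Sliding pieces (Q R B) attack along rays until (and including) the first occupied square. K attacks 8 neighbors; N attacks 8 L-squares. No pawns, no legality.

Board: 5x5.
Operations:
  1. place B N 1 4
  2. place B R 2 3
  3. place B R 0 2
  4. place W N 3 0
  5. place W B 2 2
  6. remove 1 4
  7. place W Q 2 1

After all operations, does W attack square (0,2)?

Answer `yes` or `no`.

Answer: no

Derivation:
Op 1: place BN@(1,4)
Op 2: place BR@(2,3)
Op 3: place BR@(0,2)
Op 4: place WN@(3,0)
Op 5: place WB@(2,2)
Op 6: remove (1,4)
Op 7: place WQ@(2,1)
Per-piece attacks for W:
  WQ@(2,1): attacks (2,2) (2,0) (3,1) (4,1) (1,1) (0,1) (3,2) (4,3) (3,0) (1,2) (0,3) (1,0) [ray(0,1) blocked at (2,2); ray(1,-1) blocked at (3,0)]
  WB@(2,2): attacks (3,3) (4,4) (3,1) (4,0) (1,3) (0,4) (1,1) (0,0)
  WN@(3,0): attacks (4,2) (2,2) (1,1)
W attacks (0,2): no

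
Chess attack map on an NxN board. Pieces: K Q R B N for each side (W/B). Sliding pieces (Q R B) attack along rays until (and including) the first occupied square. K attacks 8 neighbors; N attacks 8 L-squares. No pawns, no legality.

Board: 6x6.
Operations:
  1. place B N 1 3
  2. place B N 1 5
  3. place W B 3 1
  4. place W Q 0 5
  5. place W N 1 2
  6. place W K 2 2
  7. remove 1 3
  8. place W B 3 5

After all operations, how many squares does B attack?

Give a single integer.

Op 1: place BN@(1,3)
Op 2: place BN@(1,5)
Op 3: place WB@(3,1)
Op 4: place WQ@(0,5)
Op 5: place WN@(1,2)
Op 6: place WK@(2,2)
Op 7: remove (1,3)
Op 8: place WB@(3,5)
Per-piece attacks for B:
  BN@(1,5): attacks (2,3) (3,4) (0,3)
Union (3 distinct): (0,3) (2,3) (3,4)

Answer: 3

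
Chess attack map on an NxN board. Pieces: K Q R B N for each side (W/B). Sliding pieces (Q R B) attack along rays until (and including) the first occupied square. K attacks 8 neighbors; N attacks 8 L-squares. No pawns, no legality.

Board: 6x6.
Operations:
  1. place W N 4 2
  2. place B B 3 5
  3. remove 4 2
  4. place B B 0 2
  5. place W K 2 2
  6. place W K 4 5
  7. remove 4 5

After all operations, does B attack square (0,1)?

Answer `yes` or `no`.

Answer: no

Derivation:
Op 1: place WN@(4,2)
Op 2: place BB@(3,5)
Op 3: remove (4,2)
Op 4: place BB@(0,2)
Op 5: place WK@(2,2)
Op 6: place WK@(4,5)
Op 7: remove (4,5)
Per-piece attacks for B:
  BB@(0,2): attacks (1,3) (2,4) (3,5) (1,1) (2,0) [ray(1,1) blocked at (3,5)]
  BB@(3,5): attacks (4,4) (5,3) (2,4) (1,3) (0,2) [ray(-1,-1) blocked at (0,2)]
B attacks (0,1): no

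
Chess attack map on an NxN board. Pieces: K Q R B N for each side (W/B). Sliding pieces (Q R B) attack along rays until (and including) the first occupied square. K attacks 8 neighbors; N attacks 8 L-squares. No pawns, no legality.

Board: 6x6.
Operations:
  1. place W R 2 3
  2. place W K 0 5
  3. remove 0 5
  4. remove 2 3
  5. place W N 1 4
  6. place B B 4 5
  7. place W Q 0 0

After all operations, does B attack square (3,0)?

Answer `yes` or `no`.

Op 1: place WR@(2,3)
Op 2: place WK@(0,5)
Op 3: remove (0,5)
Op 4: remove (2,3)
Op 5: place WN@(1,4)
Op 6: place BB@(4,5)
Op 7: place WQ@(0,0)
Per-piece attacks for B:
  BB@(4,5): attacks (5,4) (3,4) (2,3) (1,2) (0,1)
B attacks (3,0): no

Answer: no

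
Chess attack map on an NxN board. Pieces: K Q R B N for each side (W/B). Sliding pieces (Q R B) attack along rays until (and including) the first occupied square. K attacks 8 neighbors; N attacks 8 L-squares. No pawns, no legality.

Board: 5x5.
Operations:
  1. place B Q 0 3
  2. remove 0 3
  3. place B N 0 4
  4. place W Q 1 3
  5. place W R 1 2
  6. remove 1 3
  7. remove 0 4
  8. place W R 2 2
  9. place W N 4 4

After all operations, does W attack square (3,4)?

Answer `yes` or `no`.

Answer: no

Derivation:
Op 1: place BQ@(0,3)
Op 2: remove (0,3)
Op 3: place BN@(0,4)
Op 4: place WQ@(1,3)
Op 5: place WR@(1,2)
Op 6: remove (1,3)
Op 7: remove (0,4)
Op 8: place WR@(2,2)
Op 9: place WN@(4,4)
Per-piece attacks for W:
  WR@(1,2): attacks (1,3) (1,4) (1,1) (1,0) (2,2) (0,2) [ray(1,0) blocked at (2,2)]
  WR@(2,2): attacks (2,3) (2,4) (2,1) (2,0) (3,2) (4,2) (1,2) [ray(-1,0) blocked at (1,2)]
  WN@(4,4): attacks (3,2) (2,3)
W attacks (3,4): no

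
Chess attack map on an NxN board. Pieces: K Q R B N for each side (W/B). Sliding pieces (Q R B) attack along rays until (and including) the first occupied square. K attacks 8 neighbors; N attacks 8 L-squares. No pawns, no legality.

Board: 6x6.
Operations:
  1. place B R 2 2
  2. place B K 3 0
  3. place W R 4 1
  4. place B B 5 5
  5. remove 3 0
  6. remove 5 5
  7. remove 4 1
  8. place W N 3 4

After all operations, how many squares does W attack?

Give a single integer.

Op 1: place BR@(2,2)
Op 2: place BK@(3,0)
Op 3: place WR@(4,1)
Op 4: place BB@(5,5)
Op 5: remove (3,0)
Op 6: remove (5,5)
Op 7: remove (4,1)
Op 8: place WN@(3,4)
Per-piece attacks for W:
  WN@(3,4): attacks (5,5) (1,5) (4,2) (5,3) (2,2) (1,3)
Union (6 distinct): (1,3) (1,5) (2,2) (4,2) (5,3) (5,5)

Answer: 6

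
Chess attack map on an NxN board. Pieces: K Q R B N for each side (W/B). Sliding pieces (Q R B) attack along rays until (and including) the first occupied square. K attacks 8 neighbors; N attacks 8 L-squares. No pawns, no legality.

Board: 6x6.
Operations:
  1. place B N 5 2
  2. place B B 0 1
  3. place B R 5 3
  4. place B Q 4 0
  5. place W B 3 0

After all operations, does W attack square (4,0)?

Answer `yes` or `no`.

Op 1: place BN@(5,2)
Op 2: place BB@(0,1)
Op 3: place BR@(5,3)
Op 4: place BQ@(4,0)
Op 5: place WB@(3,0)
Per-piece attacks for W:
  WB@(3,0): attacks (4,1) (5,2) (2,1) (1,2) (0,3) [ray(1,1) blocked at (5,2)]
W attacks (4,0): no

Answer: no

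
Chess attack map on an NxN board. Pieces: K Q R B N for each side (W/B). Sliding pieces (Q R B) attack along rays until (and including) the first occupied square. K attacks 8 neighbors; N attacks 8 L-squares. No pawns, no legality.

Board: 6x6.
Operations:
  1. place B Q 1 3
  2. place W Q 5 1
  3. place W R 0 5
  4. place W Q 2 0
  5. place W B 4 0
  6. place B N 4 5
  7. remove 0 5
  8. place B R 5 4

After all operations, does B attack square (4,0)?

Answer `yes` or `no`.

Op 1: place BQ@(1,3)
Op 2: place WQ@(5,1)
Op 3: place WR@(0,5)
Op 4: place WQ@(2,0)
Op 5: place WB@(4,0)
Op 6: place BN@(4,5)
Op 7: remove (0,5)
Op 8: place BR@(5,4)
Per-piece attacks for B:
  BQ@(1,3): attacks (1,4) (1,5) (1,2) (1,1) (1,0) (2,3) (3,3) (4,3) (5,3) (0,3) (2,4) (3,5) (2,2) (3,1) (4,0) (0,4) (0,2) [ray(1,-1) blocked at (4,0)]
  BN@(4,5): attacks (5,3) (3,3) (2,4)
  BR@(5,4): attacks (5,5) (5,3) (5,2) (5,1) (4,4) (3,4) (2,4) (1,4) (0,4) [ray(0,-1) blocked at (5,1)]
B attacks (4,0): yes

Answer: yes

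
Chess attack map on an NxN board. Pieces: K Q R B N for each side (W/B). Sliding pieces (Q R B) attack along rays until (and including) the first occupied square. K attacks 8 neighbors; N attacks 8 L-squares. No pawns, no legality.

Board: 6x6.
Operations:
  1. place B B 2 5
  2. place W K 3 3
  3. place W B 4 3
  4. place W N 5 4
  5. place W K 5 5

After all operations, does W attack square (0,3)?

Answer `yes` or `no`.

Op 1: place BB@(2,5)
Op 2: place WK@(3,3)
Op 3: place WB@(4,3)
Op 4: place WN@(5,4)
Op 5: place WK@(5,5)
Per-piece attacks for W:
  WK@(3,3): attacks (3,4) (3,2) (4,3) (2,3) (4,4) (4,2) (2,4) (2,2)
  WB@(4,3): attacks (5,4) (5,2) (3,4) (2,5) (3,2) (2,1) (1,0) [ray(1,1) blocked at (5,4); ray(-1,1) blocked at (2,5)]
  WN@(5,4): attacks (3,5) (4,2) (3,3)
  WK@(5,5): attacks (5,4) (4,5) (4,4)
W attacks (0,3): no

Answer: no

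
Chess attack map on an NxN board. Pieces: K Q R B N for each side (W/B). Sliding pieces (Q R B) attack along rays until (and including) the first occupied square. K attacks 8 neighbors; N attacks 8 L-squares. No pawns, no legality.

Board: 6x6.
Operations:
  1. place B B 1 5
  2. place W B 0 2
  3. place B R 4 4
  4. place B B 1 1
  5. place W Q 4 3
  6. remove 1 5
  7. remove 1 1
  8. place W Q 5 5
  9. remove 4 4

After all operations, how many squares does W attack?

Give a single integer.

Answer: 27

Derivation:
Op 1: place BB@(1,5)
Op 2: place WB@(0,2)
Op 3: place BR@(4,4)
Op 4: place BB@(1,1)
Op 5: place WQ@(4,3)
Op 6: remove (1,5)
Op 7: remove (1,1)
Op 8: place WQ@(5,5)
Op 9: remove (4,4)
Per-piece attacks for W:
  WB@(0,2): attacks (1,3) (2,4) (3,5) (1,1) (2,0)
  WQ@(4,3): attacks (4,4) (4,5) (4,2) (4,1) (4,0) (5,3) (3,3) (2,3) (1,3) (0,3) (5,4) (5,2) (3,4) (2,5) (3,2) (2,1) (1,0)
  WQ@(5,5): attacks (5,4) (5,3) (5,2) (5,1) (5,0) (4,5) (3,5) (2,5) (1,5) (0,5) (4,4) (3,3) (2,2) (1,1) (0,0)
Union (27 distinct): (0,0) (0,3) (0,5) (1,0) (1,1) (1,3) (1,5) (2,0) (2,1) (2,2) (2,3) (2,4) (2,5) (3,2) (3,3) (3,4) (3,5) (4,0) (4,1) (4,2) (4,4) (4,5) (5,0) (5,1) (5,2) (5,3) (5,4)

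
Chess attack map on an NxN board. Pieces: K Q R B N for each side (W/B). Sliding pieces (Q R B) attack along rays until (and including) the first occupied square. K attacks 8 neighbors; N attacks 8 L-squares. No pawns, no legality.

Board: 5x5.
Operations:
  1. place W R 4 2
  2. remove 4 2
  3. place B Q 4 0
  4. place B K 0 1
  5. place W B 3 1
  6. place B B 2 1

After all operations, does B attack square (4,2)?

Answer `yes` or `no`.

Answer: yes

Derivation:
Op 1: place WR@(4,2)
Op 2: remove (4,2)
Op 3: place BQ@(4,0)
Op 4: place BK@(0,1)
Op 5: place WB@(3,1)
Op 6: place BB@(2,1)
Per-piece attacks for B:
  BK@(0,1): attacks (0,2) (0,0) (1,1) (1,2) (1,0)
  BB@(2,1): attacks (3,2) (4,3) (3,0) (1,2) (0,3) (1,0)
  BQ@(4,0): attacks (4,1) (4,2) (4,3) (4,4) (3,0) (2,0) (1,0) (0,0) (3,1) [ray(-1,1) blocked at (3,1)]
B attacks (4,2): yes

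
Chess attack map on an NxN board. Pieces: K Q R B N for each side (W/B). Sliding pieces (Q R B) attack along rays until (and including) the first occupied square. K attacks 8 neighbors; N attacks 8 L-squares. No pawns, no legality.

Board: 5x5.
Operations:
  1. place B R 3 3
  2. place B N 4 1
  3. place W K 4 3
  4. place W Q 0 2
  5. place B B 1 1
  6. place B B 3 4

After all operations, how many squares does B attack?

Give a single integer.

Answer: 15

Derivation:
Op 1: place BR@(3,3)
Op 2: place BN@(4,1)
Op 3: place WK@(4,3)
Op 4: place WQ@(0,2)
Op 5: place BB@(1,1)
Op 6: place BB@(3,4)
Per-piece attacks for B:
  BB@(1,1): attacks (2,2) (3,3) (2,0) (0,2) (0,0) [ray(1,1) blocked at (3,3); ray(-1,1) blocked at (0,2)]
  BR@(3,3): attacks (3,4) (3,2) (3,1) (3,0) (4,3) (2,3) (1,3) (0,3) [ray(0,1) blocked at (3,4); ray(1,0) blocked at (4,3)]
  BB@(3,4): attacks (4,3) (2,3) (1,2) (0,1) [ray(1,-1) blocked at (4,3)]
  BN@(4,1): attacks (3,3) (2,2) (2,0)
Union (15 distinct): (0,0) (0,1) (0,2) (0,3) (1,2) (1,3) (2,0) (2,2) (2,3) (3,0) (3,1) (3,2) (3,3) (3,4) (4,3)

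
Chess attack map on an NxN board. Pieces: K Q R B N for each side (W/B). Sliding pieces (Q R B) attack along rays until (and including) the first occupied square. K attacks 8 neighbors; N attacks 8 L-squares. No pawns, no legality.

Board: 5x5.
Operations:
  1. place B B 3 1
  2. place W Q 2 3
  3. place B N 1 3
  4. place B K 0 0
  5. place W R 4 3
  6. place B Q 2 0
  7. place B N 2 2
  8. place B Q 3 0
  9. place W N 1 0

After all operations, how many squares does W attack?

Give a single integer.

Op 1: place BB@(3,1)
Op 2: place WQ@(2,3)
Op 3: place BN@(1,3)
Op 4: place BK@(0,0)
Op 5: place WR@(4,3)
Op 6: place BQ@(2,0)
Op 7: place BN@(2,2)
Op 8: place BQ@(3,0)
Op 9: place WN@(1,0)
Per-piece attacks for W:
  WN@(1,0): attacks (2,2) (3,1) (0,2)
  WQ@(2,3): attacks (2,4) (2,2) (3,3) (4,3) (1,3) (3,4) (3,2) (4,1) (1,4) (1,2) (0,1) [ray(0,-1) blocked at (2,2); ray(1,0) blocked at (4,3); ray(-1,0) blocked at (1,3)]
  WR@(4,3): attacks (4,4) (4,2) (4,1) (4,0) (3,3) (2,3) [ray(-1,0) blocked at (2,3)]
Union (17 distinct): (0,1) (0,2) (1,2) (1,3) (1,4) (2,2) (2,3) (2,4) (3,1) (3,2) (3,3) (3,4) (4,0) (4,1) (4,2) (4,3) (4,4)

Answer: 17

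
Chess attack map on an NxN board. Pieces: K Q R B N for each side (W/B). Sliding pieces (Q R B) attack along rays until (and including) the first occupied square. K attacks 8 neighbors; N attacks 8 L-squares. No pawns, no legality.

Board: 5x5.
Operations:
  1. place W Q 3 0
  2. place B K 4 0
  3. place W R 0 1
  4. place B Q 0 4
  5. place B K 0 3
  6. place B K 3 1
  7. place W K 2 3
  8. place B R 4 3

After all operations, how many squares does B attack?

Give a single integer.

Answer: 20

Derivation:
Op 1: place WQ@(3,0)
Op 2: place BK@(4,0)
Op 3: place WR@(0,1)
Op 4: place BQ@(0,4)
Op 5: place BK@(0,3)
Op 6: place BK@(3,1)
Op 7: place WK@(2,3)
Op 8: place BR@(4,3)
Per-piece attacks for B:
  BK@(0,3): attacks (0,4) (0,2) (1,3) (1,4) (1,2)
  BQ@(0,4): attacks (0,3) (1,4) (2,4) (3,4) (4,4) (1,3) (2,2) (3,1) [ray(0,-1) blocked at (0,3); ray(1,-1) blocked at (3,1)]
  BK@(3,1): attacks (3,2) (3,0) (4,1) (2,1) (4,2) (4,0) (2,2) (2,0)
  BK@(4,0): attacks (4,1) (3,0) (3,1)
  BR@(4,3): attacks (4,4) (4,2) (4,1) (4,0) (3,3) (2,3) [ray(0,-1) blocked at (4,0); ray(-1,0) blocked at (2,3)]
Union (20 distinct): (0,2) (0,3) (0,4) (1,2) (1,3) (1,4) (2,0) (2,1) (2,2) (2,3) (2,4) (3,0) (3,1) (3,2) (3,3) (3,4) (4,0) (4,1) (4,2) (4,4)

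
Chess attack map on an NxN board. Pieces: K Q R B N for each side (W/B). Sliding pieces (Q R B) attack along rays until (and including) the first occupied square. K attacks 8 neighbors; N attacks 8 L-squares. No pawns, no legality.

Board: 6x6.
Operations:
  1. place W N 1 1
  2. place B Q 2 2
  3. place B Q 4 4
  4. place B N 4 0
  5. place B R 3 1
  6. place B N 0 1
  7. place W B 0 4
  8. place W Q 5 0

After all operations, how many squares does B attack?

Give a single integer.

Op 1: place WN@(1,1)
Op 2: place BQ@(2,2)
Op 3: place BQ@(4,4)
Op 4: place BN@(4,0)
Op 5: place BR@(3,1)
Op 6: place BN@(0,1)
Op 7: place WB@(0,4)
Op 8: place WQ@(5,0)
Per-piece attacks for B:
  BN@(0,1): attacks (1,3) (2,2) (2,0)
  BQ@(2,2): attacks (2,3) (2,4) (2,5) (2,1) (2,0) (3,2) (4,2) (5,2) (1,2) (0,2) (3,3) (4,4) (3,1) (1,3) (0,4) (1,1) [ray(1,1) blocked at (4,4); ray(1,-1) blocked at (3,1); ray(-1,1) blocked at (0,4); ray(-1,-1) blocked at (1,1)]
  BR@(3,1): attacks (3,2) (3,3) (3,4) (3,5) (3,0) (4,1) (5,1) (2,1) (1,1) [ray(-1,0) blocked at (1,1)]
  BN@(4,0): attacks (5,2) (3,2) (2,1)
  BQ@(4,4): attacks (4,5) (4,3) (4,2) (4,1) (4,0) (5,4) (3,4) (2,4) (1,4) (0,4) (5,5) (5,3) (3,5) (3,3) (2,2) [ray(0,-1) blocked at (4,0); ray(-1,0) blocked at (0,4); ray(-1,-1) blocked at (2,2)]
Union (29 distinct): (0,2) (0,4) (1,1) (1,2) (1,3) (1,4) (2,0) (2,1) (2,2) (2,3) (2,4) (2,5) (3,0) (3,1) (3,2) (3,3) (3,4) (3,5) (4,0) (4,1) (4,2) (4,3) (4,4) (4,5) (5,1) (5,2) (5,3) (5,4) (5,5)

Answer: 29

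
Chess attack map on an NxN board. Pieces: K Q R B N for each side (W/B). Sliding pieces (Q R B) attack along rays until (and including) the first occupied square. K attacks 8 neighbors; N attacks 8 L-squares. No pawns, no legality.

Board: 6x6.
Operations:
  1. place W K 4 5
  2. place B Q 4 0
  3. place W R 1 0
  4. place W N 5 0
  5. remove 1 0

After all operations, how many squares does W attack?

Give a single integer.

Op 1: place WK@(4,5)
Op 2: place BQ@(4,0)
Op 3: place WR@(1,0)
Op 4: place WN@(5,0)
Op 5: remove (1,0)
Per-piece attacks for W:
  WK@(4,5): attacks (4,4) (5,5) (3,5) (5,4) (3,4)
  WN@(5,0): attacks (4,2) (3,1)
Union (7 distinct): (3,1) (3,4) (3,5) (4,2) (4,4) (5,4) (5,5)

Answer: 7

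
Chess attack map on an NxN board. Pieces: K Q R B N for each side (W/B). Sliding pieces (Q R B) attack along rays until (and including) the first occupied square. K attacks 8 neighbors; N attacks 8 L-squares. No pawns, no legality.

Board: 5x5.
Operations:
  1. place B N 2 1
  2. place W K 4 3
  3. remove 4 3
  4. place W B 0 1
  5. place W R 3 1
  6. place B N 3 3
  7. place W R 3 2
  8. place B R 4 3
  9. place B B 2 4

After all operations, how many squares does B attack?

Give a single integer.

Answer: 11

Derivation:
Op 1: place BN@(2,1)
Op 2: place WK@(4,3)
Op 3: remove (4,3)
Op 4: place WB@(0,1)
Op 5: place WR@(3,1)
Op 6: place BN@(3,3)
Op 7: place WR@(3,2)
Op 8: place BR@(4,3)
Op 9: place BB@(2,4)
Per-piece attacks for B:
  BN@(2,1): attacks (3,3) (4,2) (1,3) (0,2) (4,0) (0,0)
  BB@(2,4): attacks (3,3) (1,3) (0,2) [ray(1,-1) blocked at (3,3)]
  BN@(3,3): attacks (1,4) (4,1) (2,1) (1,2)
  BR@(4,3): attacks (4,4) (4,2) (4,1) (4,0) (3,3) [ray(-1,0) blocked at (3,3)]
Union (11 distinct): (0,0) (0,2) (1,2) (1,3) (1,4) (2,1) (3,3) (4,0) (4,1) (4,2) (4,4)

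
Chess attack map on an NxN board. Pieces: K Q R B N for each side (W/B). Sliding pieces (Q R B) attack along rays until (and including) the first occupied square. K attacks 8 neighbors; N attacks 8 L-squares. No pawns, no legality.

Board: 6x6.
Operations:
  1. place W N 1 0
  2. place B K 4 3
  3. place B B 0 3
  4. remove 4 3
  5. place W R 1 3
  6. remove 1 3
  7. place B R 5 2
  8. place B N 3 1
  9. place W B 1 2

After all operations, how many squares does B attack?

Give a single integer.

Answer: 15

Derivation:
Op 1: place WN@(1,0)
Op 2: place BK@(4,3)
Op 3: place BB@(0,3)
Op 4: remove (4,3)
Op 5: place WR@(1,3)
Op 6: remove (1,3)
Op 7: place BR@(5,2)
Op 8: place BN@(3,1)
Op 9: place WB@(1,2)
Per-piece attacks for B:
  BB@(0,3): attacks (1,4) (2,5) (1,2) [ray(1,-1) blocked at (1,2)]
  BN@(3,1): attacks (4,3) (5,2) (2,3) (1,2) (5,0) (1,0)
  BR@(5,2): attacks (5,3) (5,4) (5,5) (5,1) (5,0) (4,2) (3,2) (2,2) (1,2) [ray(-1,0) blocked at (1,2)]
Union (15 distinct): (1,0) (1,2) (1,4) (2,2) (2,3) (2,5) (3,2) (4,2) (4,3) (5,0) (5,1) (5,2) (5,3) (5,4) (5,5)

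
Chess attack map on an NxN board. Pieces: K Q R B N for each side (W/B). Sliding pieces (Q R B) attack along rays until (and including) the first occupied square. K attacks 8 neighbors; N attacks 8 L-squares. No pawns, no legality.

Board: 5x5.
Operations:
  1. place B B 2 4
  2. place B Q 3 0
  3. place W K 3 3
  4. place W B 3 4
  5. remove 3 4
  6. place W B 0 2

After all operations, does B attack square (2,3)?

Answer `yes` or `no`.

Answer: no

Derivation:
Op 1: place BB@(2,4)
Op 2: place BQ@(3,0)
Op 3: place WK@(3,3)
Op 4: place WB@(3,4)
Op 5: remove (3,4)
Op 6: place WB@(0,2)
Per-piece attacks for B:
  BB@(2,4): attacks (3,3) (1,3) (0,2) [ray(1,-1) blocked at (3,3); ray(-1,-1) blocked at (0,2)]
  BQ@(3,0): attacks (3,1) (3,2) (3,3) (4,0) (2,0) (1,0) (0,0) (4,1) (2,1) (1,2) (0,3) [ray(0,1) blocked at (3,3)]
B attacks (2,3): no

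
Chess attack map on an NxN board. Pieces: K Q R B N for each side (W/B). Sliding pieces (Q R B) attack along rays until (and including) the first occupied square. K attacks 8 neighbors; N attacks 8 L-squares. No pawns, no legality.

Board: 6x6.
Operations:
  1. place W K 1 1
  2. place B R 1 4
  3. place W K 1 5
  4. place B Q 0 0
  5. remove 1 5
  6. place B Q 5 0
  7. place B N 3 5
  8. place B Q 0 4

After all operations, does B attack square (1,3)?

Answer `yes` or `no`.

Answer: yes

Derivation:
Op 1: place WK@(1,1)
Op 2: place BR@(1,4)
Op 3: place WK@(1,5)
Op 4: place BQ@(0,0)
Op 5: remove (1,5)
Op 6: place BQ@(5,0)
Op 7: place BN@(3,5)
Op 8: place BQ@(0,4)
Per-piece attacks for B:
  BQ@(0,0): attacks (0,1) (0,2) (0,3) (0,4) (1,0) (2,0) (3,0) (4,0) (5,0) (1,1) [ray(0,1) blocked at (0,4); ray(1,0) blocked at (5,0); ray(1,1) blocked at (1,1)]
  BQ@(0,4): attacks (0,5) (0,3) (0,2) (0,1) (0,0) (1,4) (1,5) (1,3) (2,2) (3,1) (4,0) [ray(0,-1) blocked at (0,0); ray(1,0) blocked at (1,4)]
  BR@(1,4): attacks (1,5) (1,3) (1,2) (1,1) (2,4) (3,4) (4,4) (5,4) (0,4) [ray(0,-1) blocked at (1,1); ray(-1,0) blocked at (0,4)]
  BN@(3,5): attacks (4,3) (5,4) (2,3) (1,4)
  BQ@(5,0): attacks (5,1) (5,2) (5,3) (5,4) (5,5) (4,0) (3,0) (2,0) (1,0) (0,0) (4,1) (3,2) (2,3) (1,4) [ray(-1,0) blocked at (0,0); ray(-1,1) blocked at (1,4)]
B attacks (1,3): yes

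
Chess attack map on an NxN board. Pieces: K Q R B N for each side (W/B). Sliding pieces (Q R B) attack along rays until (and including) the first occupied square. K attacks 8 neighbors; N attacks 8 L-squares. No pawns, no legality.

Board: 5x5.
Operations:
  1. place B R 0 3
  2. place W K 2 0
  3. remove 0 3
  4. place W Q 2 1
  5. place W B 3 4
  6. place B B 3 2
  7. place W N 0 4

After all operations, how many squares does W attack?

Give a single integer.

Op 1: place BR@(0,3)
Op 2: place WK@(2,0)
Op 3: remove (0,3)
Op 4: place WQ@(2,1)
Op 5: place WB@(3,4)
Op 6: place BB@(3,2)
Op 7: place WN@(0,4)
Per-piece attacks for W:
  WN@(0,4): attacks (1,2) (2,3)
  WK@(2,0): attacks (2,1) (3,0) (1,0) (3,1) (1,1)
  WQ@(2,1): attacks (2,2) (2,3) (2,4) (2,0) (3,1) (4,1) (1,1) (0,1) (3,2) (3,0) (1,2) (0,3) (1,0) [ray(0,-1) blocked at (2,0); ray(1,1) blocked at (3,2)]
  WB@(3,4): attacks (4,3) (2,3) (1,2) (0,1)
Union (15 distinct): (0,1) (0,3) (1,0) (1,1) (1,2) (2,0) (2,1) (2,2) (2,3) (2,4) (3,0) (3,1) (3,2) (4,1) (4,3)

Answer: 15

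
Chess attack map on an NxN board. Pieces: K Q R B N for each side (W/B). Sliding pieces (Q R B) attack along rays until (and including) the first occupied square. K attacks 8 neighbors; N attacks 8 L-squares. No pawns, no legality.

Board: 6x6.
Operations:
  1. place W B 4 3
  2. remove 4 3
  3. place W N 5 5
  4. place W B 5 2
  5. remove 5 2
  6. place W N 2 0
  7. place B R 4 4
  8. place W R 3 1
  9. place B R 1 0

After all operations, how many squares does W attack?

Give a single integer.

Answer: 12

Derivation:
Op 1: place WB@(4,3)
Op 2: remove (4,3)
Op 3: place WN@(5,5)
Op 4: place WB@(5,2)
Op 5: remove (5,2)
Op 6: place WN@(2,0)
Op 7: place BR@(4,4)
Op 8: place WR@(3,1)
Op 9: place BR@(1,0)
Per-piece attacks for W:
  WN@(2,0): attacks (3,2) (4,1) (1,2) (0,1)
  WR@(3,1): attacks (3,2) (3,3) (3,4) (3,5) (3,0) (4,1) (5,1) (2,1) (1,1) (0,1)
  WN@(5,5): attacks (4,3) (3,4)
Union (12 distinct): (0,1) (1,1) (1,2) (2,1) (3,0) (3,2) (3,3) (3,4) (3,5) (4,1) (4,3) (5,1)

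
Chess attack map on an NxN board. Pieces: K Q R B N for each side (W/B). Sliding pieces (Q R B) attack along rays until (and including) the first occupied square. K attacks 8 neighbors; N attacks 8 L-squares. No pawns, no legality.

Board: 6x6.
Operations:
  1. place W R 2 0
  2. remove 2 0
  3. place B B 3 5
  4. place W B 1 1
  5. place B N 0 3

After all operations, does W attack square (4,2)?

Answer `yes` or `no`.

Answer: no

Derivation:
Op 1: place WR@(2,0)
Op 2: remove (2,0)
Op 3: place BB@(3,5)
Op 4: place WB@(1,1)
Op 5: place BN@(0,3)
Per-piece attacks for W:
  WB@(1,1): attacks (2,2) (3,3) (4,4) (5,5) (2,0) (0,2) (0,0)
W attacks (4,2): no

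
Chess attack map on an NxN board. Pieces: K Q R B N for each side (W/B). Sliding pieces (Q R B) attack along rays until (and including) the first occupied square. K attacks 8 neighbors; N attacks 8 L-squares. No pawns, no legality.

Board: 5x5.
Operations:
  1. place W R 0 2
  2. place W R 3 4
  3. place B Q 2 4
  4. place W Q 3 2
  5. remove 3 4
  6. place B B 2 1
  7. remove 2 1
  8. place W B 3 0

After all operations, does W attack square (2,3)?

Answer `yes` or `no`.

Answer: yes

Derivation:
Op 1: place WR@(0,2)
Op 2: place WR@(3,4)
Op 3: place BQ@(2,4)
Op 4: place WQ@(3,2)
Op 5: remove (3,4)
Op 6: place BB@(2,1)
Op 7: remove (2,1)
Op 8: place WB@(3,0)
Per-piece attacks for W:
  WR@(0,2): attacks (0,3) (0,4) (0,1) (0,0) (1,2) (2,2) (3,2) [ray(1,0) blocked at (3,2)]
  WB@(3,0): attacks (4,1) (2,1) (1,2) (0,3)
  WQ@(3,2): attacks (3,3) (3,4) (3,1) (3,0) (4,2) (2,2) (1,2) (0,2) (4,3) (4,1) (2,3) (1,4) (2,1) (1,0) [ray(0,-1) blocked at (3,0); ray(-1,0) blocked at (0,2)]
W attacks (2,3): yes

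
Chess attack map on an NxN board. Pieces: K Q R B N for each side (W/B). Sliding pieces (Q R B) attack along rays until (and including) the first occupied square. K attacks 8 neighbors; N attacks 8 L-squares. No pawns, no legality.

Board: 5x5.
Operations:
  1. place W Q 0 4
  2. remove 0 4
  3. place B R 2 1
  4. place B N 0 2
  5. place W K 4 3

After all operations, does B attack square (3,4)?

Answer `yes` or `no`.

Answer: no

Derivation:
Op 1: place WQ@(0,4)
Op 2: remove (0,4)
Op 3: place BR@(2,1)
Op 4: place BN@(0,2)
Op 5: place WK@(4,3)
Per-piece attacks for B:
  BN@(0,2): attacks (1,4) (2,3) (1,0) (2,1)
  BR@(2,1): attacks (2,2) (2,3) (2,4) (2,0) (3,1) (4,1) (1,1) (0,1)
B attacks (3,4): no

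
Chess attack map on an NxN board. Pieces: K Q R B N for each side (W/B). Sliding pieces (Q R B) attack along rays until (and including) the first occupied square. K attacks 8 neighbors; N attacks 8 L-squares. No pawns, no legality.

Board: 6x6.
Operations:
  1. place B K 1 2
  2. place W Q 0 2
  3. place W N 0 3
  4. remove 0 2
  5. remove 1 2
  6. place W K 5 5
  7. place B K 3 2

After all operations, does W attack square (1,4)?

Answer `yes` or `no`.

Answer: no

Derivation:
Op 1: place BK@(1,2)
Op 2: place WQ@(0,2)
Op 3: place WN@(0,3)
Op 4: remove (0,2)
Op 5: remove (1,2)
Op 6: place WK@(5,5)
Op 7: place BK@(3,2)
Per-piece attacks for W:
  WN@(0,3): attacks (1,5) (2,4) (1,1) (2,2)
  WK@(5,5): attacks (5,4) (4,5) (4,4)
W attacks (1,4): no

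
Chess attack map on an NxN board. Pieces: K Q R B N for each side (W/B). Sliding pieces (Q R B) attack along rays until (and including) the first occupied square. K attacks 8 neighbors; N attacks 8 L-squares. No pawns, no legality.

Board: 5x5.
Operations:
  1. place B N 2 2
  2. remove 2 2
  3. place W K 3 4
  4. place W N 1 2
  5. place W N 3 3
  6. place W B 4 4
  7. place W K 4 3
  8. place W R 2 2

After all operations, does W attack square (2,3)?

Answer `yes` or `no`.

Op 1: place BN@(2,2)
Op 2: remove (2,2)
Op 3: place WK@(3,4)
Op 4: place WN@(1,2)
Op 5: place WN@(3,3)
Op 6: place WB@(4,4)
Op 7: place WK@(4,3)
Op 8: place WR@(2,2)
Per-piece attacks for W:
  WN@(1,2): attacks (2,4) (3,3) (0,4) (2,0) (3,1) (0,0)
  WR@(2,2): attacks (2,3) (2,4) (2,1) (2,0) (3,2) (4,2) (1,2) [ray(-1,0) blocked at (1,2)]
  WN@(3,3): attacks (1,4) (4,1) (2,1) (1,2)
  WK@(3,4): attacks (3,3) (4,4) (2,4) (4,3) (2,3)
  WK@(4,3): attacks (4,4) (4,2) (3,3) (3,4) (3,2)
  WB@(4,4): attacks (3,3) [ray(-1,-1) blocked at (3,3)]
W attacks (2,3): yes

Answer: yes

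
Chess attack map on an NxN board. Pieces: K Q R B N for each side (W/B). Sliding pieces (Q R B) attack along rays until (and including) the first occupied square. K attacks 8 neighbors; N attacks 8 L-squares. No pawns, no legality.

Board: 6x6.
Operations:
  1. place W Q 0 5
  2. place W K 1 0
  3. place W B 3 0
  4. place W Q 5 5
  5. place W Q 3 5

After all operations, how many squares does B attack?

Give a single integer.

Op 1: place WQ@(0,5)
Op 2: place WK@(1,0)
Op 3: place WB@(3,0)
Op 4: place WQ@(5,5)
Op 5: place WQ@(3,5)
Per-piece attacks for B:
Union (0 distinct): (none)

Answer: 0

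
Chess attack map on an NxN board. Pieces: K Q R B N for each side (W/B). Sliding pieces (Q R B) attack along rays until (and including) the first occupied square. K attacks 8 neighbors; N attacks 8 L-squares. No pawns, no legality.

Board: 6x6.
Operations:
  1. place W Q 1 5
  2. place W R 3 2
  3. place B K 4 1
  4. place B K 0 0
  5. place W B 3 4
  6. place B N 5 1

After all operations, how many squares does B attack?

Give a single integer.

Op 1: place WQ@(1,5)
Op 2: place WR@(3,2)
Op 3: place BK@(4,1)
Op 4: place BK@(0,0)
Op 5: place WB@(3,4)
Op 6: place BN@(5,1)
Per-piece attacks for B:
  BK@(0,0): attacks (0,1) (1,0) (1,1)
  BK@(4,1): attacks (4,2) (4,0) (5,1) (3,1) (5,2) (5,0) (3,2) (3,0)
  BN@(5,1): attacks (4,3) (3,2) (3,0)
Union (12 distinct): (0,1) (1,0) (1,1) (3,0) (3,1) (3,2) (4,0) (4,2) (4,3) (5,0) (5,1) (5,2)

Answer: 12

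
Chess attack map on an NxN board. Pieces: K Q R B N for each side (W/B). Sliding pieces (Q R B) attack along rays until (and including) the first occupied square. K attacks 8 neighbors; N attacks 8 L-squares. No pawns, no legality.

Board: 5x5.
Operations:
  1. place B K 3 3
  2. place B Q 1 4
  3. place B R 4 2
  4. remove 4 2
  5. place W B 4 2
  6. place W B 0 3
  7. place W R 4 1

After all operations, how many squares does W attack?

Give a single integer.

Op 1: place BK@(3,3)
Op 2: place BQ@(1,4)
Op 3: place BR@(4,2)
Op 4: remove (4,2)
Op 5: place WB@(4,2)
Op 6: place WB@(0,3)
Op 7: place WR@(4,1)
Per-piece attacks for W:
  WB@(0,3): attacks (1,4) (1,2) (2,1) (3,0) [ray(1,1) blocked at (1,4)]
  WR@(4,1): attacks (4,2) (4,0) (3,1) (2,1) (1,1) (0,1) [ray(0,1) blocked at (4,2)]
  WB@(4,2): attacks (3,3) (3,1) (2,0) [ray(-1,1) blocked at (3,3)]
Union (11 distinct): (0,1) (1,1) (1,2) (1,4) (2,0) (2,1) (3,0) (3,1) (3,3) (4,0) (4,2)

Answer: 11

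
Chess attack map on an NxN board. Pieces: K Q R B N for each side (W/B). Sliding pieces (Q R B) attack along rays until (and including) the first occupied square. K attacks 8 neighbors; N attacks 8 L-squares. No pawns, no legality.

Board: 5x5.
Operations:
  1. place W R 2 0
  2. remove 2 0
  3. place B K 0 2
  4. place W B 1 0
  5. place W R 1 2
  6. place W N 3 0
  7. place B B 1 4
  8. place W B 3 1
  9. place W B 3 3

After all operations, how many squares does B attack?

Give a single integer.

Op 1: place WR@(2,0)
Op 2: remove (2,0)
Op 3: place BK@(0,2)
Op 4: place WB@(1,0)
Op 5: place WR@(1,2)
Op 6: place WN@(3,0)
Op 7: place BB@(1,4)
Op 8: place WB@(3,1)
Op 9: place WB@(3,3)
Per-piece attacks for B:
  BK@(0,2): attacks (0,3) (0,1) (1,2) (1,3) (1,1)
  BB@(1,4): attacks (2,3) (3,2) (4,1) (0,3)
Union (8 distinct): (0,1) (0,3) (1,1) (1,2) (1,3) (2,3) (3,2) (4,1)

Answer: 8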